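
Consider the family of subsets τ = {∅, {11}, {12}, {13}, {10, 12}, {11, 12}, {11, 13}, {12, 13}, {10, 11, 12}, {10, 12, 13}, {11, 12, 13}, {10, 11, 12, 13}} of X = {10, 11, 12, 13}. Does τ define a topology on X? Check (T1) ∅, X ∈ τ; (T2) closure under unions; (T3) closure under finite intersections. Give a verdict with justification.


τ IS a topology on X.

Axiom (T1): ∅ ∈ τ? Yes; X ∈ τ? Yes.
Axiom (T2/T3): check pairwise unions and intersections of members of τ.
All pairwise intersections and unions checked — each lies in τ. Therefore τ satisfies (T1), (T2), (T3): it IS a topology on X.


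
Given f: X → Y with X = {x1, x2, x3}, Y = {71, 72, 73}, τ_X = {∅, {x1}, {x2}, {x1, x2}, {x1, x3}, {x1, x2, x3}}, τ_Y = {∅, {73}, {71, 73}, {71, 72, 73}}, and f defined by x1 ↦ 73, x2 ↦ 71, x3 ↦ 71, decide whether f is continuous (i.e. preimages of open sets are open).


f IS continuous.

Compute f^{-1}(U) for each U ∈ τ_Y:
  U = ∅: f^{-1}(U) = ∅ ∈ τ_X ✓.
  U = {73}: f^{-1}(U) = {x1} ∈ τ_X ✓.
  U = {71, 73}: f^{-1}(U) = {x1, x2, x3} ∈ τ_X ✓.
  U = {71, 72, 73}: f^{-1}(U) = {x1, x2, x3} ∈ τ_X ✓.
Every preimage lies in τ_X, so f IS continuous.


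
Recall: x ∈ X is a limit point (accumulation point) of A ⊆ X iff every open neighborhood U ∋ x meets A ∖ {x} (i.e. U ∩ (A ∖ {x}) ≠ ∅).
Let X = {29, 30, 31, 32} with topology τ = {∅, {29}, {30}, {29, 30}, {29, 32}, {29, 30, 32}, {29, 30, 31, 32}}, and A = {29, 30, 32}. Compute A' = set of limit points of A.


A' = {31, 32}

For each x ∈ X, list the open sets U ∈ τ with x ∈ U, then check whether U ∩ (A ∖ {x}) ≠ ∅ for every such U.
  x = 29: open {29} ∋ x has {29} ∩ (A ∖ {29}) = ∅, so x is NOT a limit point.
  x = 30: open {30} ∋ x has {30} ∩ (A ∖ {30}) = ∅, so x is NOT a limit point.
  x = 31: opens ∋ x are {29, 30, 31, 32}; each meets A ∖ {31}, so x IS a limit point.
  x = 32: opens ∋ x are {29, 32}, {29, 30, 32}, {29, 30, 31, 32}; each meets A ∖ {32}, so x IS a limit point.
Collecting: A' = {31, 32}.


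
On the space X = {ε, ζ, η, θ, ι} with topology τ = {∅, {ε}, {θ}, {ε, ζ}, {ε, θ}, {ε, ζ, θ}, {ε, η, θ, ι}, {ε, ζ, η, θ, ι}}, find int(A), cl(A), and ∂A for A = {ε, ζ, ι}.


int(A) = {ε, ζ}, cl(A) = {ε, ζ, η, ι}, ∂A = {η, ι}.

Closed sets in (X, τ) are complements of opens:
  closed(X, τ) = {∅, {ζ}, {η, ι}, {ζ, η, ι}, {η, θ, ι}, {ε, ζ, η, ι}, {ζ, η, θ, ι}, {ε, ζ, η, θ, ι}}.
int(A) = ⋃ {U ∈ τ : U ⊆ A}. Opens contained in A: ∅, {ε}, {ε, ζ}.
Taking the union of these: int(A) = {ε, ζ}.
cl(A) = ⋂ {C closed : A ⊆ C}. Closed sets containing A: {ε, ζ, η, ι}, {ε, ζ, η, θ, ι}.
Intersecting these: cl(A) = {ε, ζ, η, ι}.
∂A = cl(A) ∖ int(A) = {ε, ζ, η, ι} ∖ {ε, ζ} = {η, ι}.


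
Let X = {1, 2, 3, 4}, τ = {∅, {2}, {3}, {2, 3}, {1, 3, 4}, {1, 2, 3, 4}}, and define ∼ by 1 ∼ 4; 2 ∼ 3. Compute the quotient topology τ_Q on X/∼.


X/∼ = {[1=4], [2=3]}; |τ_Q| = 3.

Equivalence classes: [1=4], [2=3].
Quotient map π: X → X/∼ sends 1 ↦ [1=4], 2 ↦ [2=3], 3 ↦ [2=3], 4 ↦ [1=4].
For each subset V ⊆ X/∼, compute π^{-1}(V) ⊆ X and check whether π^{-1}(V) ∈ τ. V is open in τ_Q iff π^{-1}(V) ∈ τ.
  V = {}: π^{-1}(V) = ∅ ∈ τ ✓.
  V = {[1=4]}: π^{-1}(V) = {1, 4} ∉ τ ✗.
  V = {[2=3]}: π^{-1}(V) = {2, 3} ∈ τ ✓.
  V = {[1=4], [2=3]}: π^{-1}(V) = {1, 2, 3, 4} ∈ τ ✓.
Open sets in the quotient: τ_Q = {{}, {[2=3]}, {[1=4], [2=3]}} (3 elements).


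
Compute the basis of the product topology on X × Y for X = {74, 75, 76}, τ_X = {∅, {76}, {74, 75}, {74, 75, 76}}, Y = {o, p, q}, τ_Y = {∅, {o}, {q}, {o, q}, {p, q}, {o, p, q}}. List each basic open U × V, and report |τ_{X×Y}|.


Basis B = {∅ × ∅, {76} × {o}, {76} × {q}, {74, 75} × {o}, {74, 75} × {q}, {76} × {o, q}, {76} × {p, q}, {74, 75, 76} × {o}, {74, 75, 76} × {q}, {76} × {o, p, q}, {74, 75} × {o, q}, {74, 75} × {p, q}, {74, 75} × {o, p, q}, {74, 75, 76} × {o, q}, {74, 75, 76} × {p, q}, {74, 75, 76} × {o, p, q}}; |τ_{X×Y}| = 36.

Enumerate products U × V with U ∈ τ_X, V ∈ τ_Y (deduplicated):
  ∅ × ∅ = {} (∅)
  {76} × {o} = {(76,o)}
  {76} × {q} = {(76,q)}
  {74, 75} × {o} = {(74,o), (75,o)}
  {74, 75} × {q} = {(74,q), (75,q)}
  {76} × {o, q} = {(76,o), (76,q)}
  {76} × {p, q} = {(76,p), (76,q)}
  {74, 75, 76} × {o} = {(74,o), (75,o), (76,o)}
  {74, 75, 76} × {q} = {(74,q), (75,q), (76,q)}
  {76} × {o, p, q} = {(76,o), (76,p), (76,q)}
  {74, 75} × {o, q} = {(74,o), (74,q), (75,o), (75,q)}
  {74, 75} × {p, q} = {(74,p), (74,q), (75,p), (75,q)}
  {74, 75} × {o, p, q} = {(74,o), (74,p), (74,q), (75,o), (75,p), (75,q)}
  {74, 75, 76} × {o, q} = {(74,o), (74,q), (75,o), (75,q), (76,o), (76,q)}
  {74, 75, 76} × {p, q} = {(74,p), (74,q), (75,p), (75,q), (76,p), (76,q)}
  {74, 75, 76} × {o, p, q} = {(74,o), (74,p), (74,q), (75,o), (75,p), (75,q), (76,o), (76,p), (76,q)}
These 16 distinct sets form the basis B.
Close under arbitrary unions to get τ_{X×Y}; counting gives |τ_{X×Y}| = 36.


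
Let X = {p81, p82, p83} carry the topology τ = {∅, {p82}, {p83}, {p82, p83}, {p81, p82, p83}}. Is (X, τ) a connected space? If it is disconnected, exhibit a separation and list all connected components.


(X, τ) is connected.

Find clopen sets (U ∈ τ with X ∖ U ∈ τ):
  U = ∅, X ∖ U = {p81, p82, p83} — both open, so U is clopen.
  U = {p81, p82, p83}, X ∖ U = ∅ — both open, so U is clopen.
Only trivial clopens (∅ and X) exist, so (X, τ) is connected.
Compute connected components by grouping points that agree on all clopens:
  component: {p81, p82, p83}


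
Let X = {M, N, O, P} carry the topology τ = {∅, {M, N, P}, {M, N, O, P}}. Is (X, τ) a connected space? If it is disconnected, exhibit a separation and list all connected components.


(X, τ) is connected.

Find clopen sets (U ∈ τ with X ∖ U ∈ τ):
  U = ∅, X ∖ U = {M, N, O, P} — both open, so U is clopen.
  U = {M, N, O, P}, X ∖ U = ∅ — both open, so U is clopen.
Only trivial clopens (∅ and X) exist, so (X, τ) is connected.
Compute connected components by grouping points that agree on all clopens:
  component: {M, N, O, P}


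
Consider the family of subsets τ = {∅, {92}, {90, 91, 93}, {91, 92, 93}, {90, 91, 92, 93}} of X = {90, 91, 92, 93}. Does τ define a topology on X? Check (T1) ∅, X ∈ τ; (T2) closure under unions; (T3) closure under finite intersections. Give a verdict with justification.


τ is NOT a topology on X.

Axiom (T1): ∅ ∈ τ? Yes; X ∈ τ? Yes.
Axiom (T2/T3): check pairwise unions and intersections of members of τ.
Counterexample for (T3): {90, 91, 93} ∩ {91, 92, 93} = {91, 93} ∉ τ. Therefore τ is NOT a topology.


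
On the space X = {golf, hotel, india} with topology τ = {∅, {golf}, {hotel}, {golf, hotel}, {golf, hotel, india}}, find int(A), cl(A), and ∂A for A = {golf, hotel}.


int(A) = {golf, hotel}, cl(A) = {golf, hotel, india}, ∂A = {india}.

Closed sets in (X, τ) are complements of opens:
  closed(X, τ) = {∅, {india}, {golf, india}, {hotel, india}, {golf, hotel, india}}.
int(A) = ⋃ {U ∈ τ : U ⊆ A}. Opens contained in A: ∅, {golf}, {hotel}, {golf, hotel}.
Taking the union of these: int(A) = {golf, hotel}.
cl(A) = ⋂ {C closed : A ⊆ C}. Closed sets containing A: {golf, hotel, india}.
Intersecting these: cl(A) = {golf, hotel, india}.
∂A = cl(A) ∖ int(A) = {golf, hotel, india} ∖ {golf, hotel} = {india}.


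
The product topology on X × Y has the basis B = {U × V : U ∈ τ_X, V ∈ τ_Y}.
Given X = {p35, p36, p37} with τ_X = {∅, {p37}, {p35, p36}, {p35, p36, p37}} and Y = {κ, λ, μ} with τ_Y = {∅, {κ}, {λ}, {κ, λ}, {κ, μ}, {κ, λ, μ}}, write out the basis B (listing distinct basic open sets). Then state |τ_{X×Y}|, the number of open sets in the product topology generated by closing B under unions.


Basis B = {∅ × ∅, {p37} × {κ}, {p37} × {λ}, {p35, p36} × {κ}, {p35, p36} × {λ}, {p37} × {κ, λ}, {p37} × {κ, μ}, {p35, p36, p37} × {κ}, {p35, p36, p37} × {λ}, {p37} × {κ, λ, μ}, {p35, p36} × {κ, λ}, {p35, p36} × {κ, μ}, {p35, p36} × {κ, λ, μ}, {p35, p36, p37} × {κ, λ}, {p35, p36, p37} × {κ, μ}, {p35, p36, p37} × {κ, λ, μ}}; |τ_{X×Y}| = 36.

Enumerate products U × V with U ∈ τ_X, V ∈ τ_Y (deduplicated):
  ∅ × ∅ = {} (∅)
  {p37} × {κ} = {(p37,κ)}
  {p37} × {λ} = {(p37,λ)}
  {p35, p36} × {κ} = {(p35,κ), (p36,κ)}
  {p35, p36} × {λ} = {(p35,λ), (p36,λ)}
  {p37} × {κ, λ} = {(p37,κ), (p37,λ)}
  {p37} × {κ, μ} = {(p37,κ), (p37,μ)}
  {p35, p36, p37} × {κ} = {(p35,κ), (p36,κ), (p37,κ)}
  {p35, p36, p37} × {λ} = {(p35,λ), (p36,λ), (p37,λ)}
  {p37} × {κ, λ, μ} = {(p37,κ), (p37,λ), (p37,μ)}
  {p35, p36} × {κ, λ} = {(p35,κ), (p35,λ), (p36,κ), (p36,λ)}
  {p35, p36} × {κ, μ} = {(p35,κ), (p35,μ), (p36,κ), (p36,μ)}
  {p35, p36} × {κ, λ, μ} = {(p35,κ), (p35,λ), (p35,μ), (p36,κ), (p36,λ), (p36,μ)}
  {p35, p36, p37} × {κ, λ} = {(p35,κ), (p35,λ), (p36,κ), (p36,λ), (p37,κ), (p37,λ)}
  {p35, p36, p37} × {κ, μ} = {(p35,κ), (p35,μ), (p36,κ), (p36,μ), (p37,κ), (p37,μ)}
  {p35, p36, p37} × {κ, λ, μ} = {(p35,κ), (p35,λ), (p35,μ), (p36,κ), (p36,λ), (p36,μ), (p37,κ), (p37,λ), (p37,μ)}
These 16 distinct sets form the basis B.
Close under arbitrary unions to get τ_{X×Y}; counting gives |τ_{X×Y}| = 36.


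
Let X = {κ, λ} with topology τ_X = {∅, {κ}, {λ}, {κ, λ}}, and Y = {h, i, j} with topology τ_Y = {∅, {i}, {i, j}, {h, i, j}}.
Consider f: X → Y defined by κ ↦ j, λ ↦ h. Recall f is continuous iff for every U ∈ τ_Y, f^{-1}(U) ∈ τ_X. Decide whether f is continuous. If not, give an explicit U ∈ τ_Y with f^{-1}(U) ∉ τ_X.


f IS continuous.

Compute f^{-1}(U) for each U ∈ τ_Y:
  U = ∅: f^{-1}(U) = ∅ ∈ τ_X ✓.
  U = {i}: f^{-1}(U) = ∅ ∈ τ_X ✓.
  U = {i, j}: f^{-1}(U) = {κ} ∈ τ_X ✓.
  U = {h, i, j}: f^{-1}(U) = {κ, λ} ∈ τ_X ✓.
Every preimage lies in τ_X, so f IS continuous.


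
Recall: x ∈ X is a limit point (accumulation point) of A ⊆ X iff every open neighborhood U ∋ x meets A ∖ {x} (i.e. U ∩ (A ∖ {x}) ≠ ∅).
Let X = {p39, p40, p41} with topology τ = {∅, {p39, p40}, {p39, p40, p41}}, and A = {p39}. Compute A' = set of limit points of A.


A' = {p40, p41}

For each x ∈ X, list the open sets U ∈ τ with x ∈ U, then check whether U ∩ (A ∖ {x}) ≠ ∅ for every such U.
  x = p39: open {p39, p40} ∋ x has {p39, p40} ∩ (A ∖ {p39}) = ∅, so x is NOT a limit point.
  x = p40: opens ∋ x are {p39, p40}, {p39, p40, p41}; each meets A ∖ {p40}, so x IS a limit point.
  x = p41: opens ∋ x are {p39, p40, p41}; each meets A ∖ {p41}, so x IS a limit point.
Collecting: A' = {p40, p41}.


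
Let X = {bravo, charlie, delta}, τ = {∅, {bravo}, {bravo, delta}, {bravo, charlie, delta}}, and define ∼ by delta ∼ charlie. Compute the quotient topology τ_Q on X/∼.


X/∼ = {[bravo], [charlie=delta]}; |τ_Q| = 3.

Equivalence classes: [bravo], [charlie=delta].
Quotient map π: X → X/∼ sends bravo ↦ [bravo], charlie ↦ [charlie=delta], delta ↦ [charlie=delta].
For each subset V ⊆ X/∼, compute π^{-1}(V) ⊆ X and check whether π^{-1}(V) ∈ τ. V is open in τ_Q iff π^{-1}(V) ∈ τ.
  V = {}: π^{-1}(V) = ∅ ∈ τ ✓.
  V = {[bravo]}: π^{-1}(V) = {bravo} ∈ τ ✓.
  V = {[charlie=delta]}: π^{-1}(V) = {charlie, delta} ∉ τ ✗.
  V = {[bravo], [charlie=delta]}: π^{-1}(V) = {bravo, charlie, delta} ∈ τ ✓.
Open sets in the quotient: τ_Q = {{}, {[bravo]}, {[bravo], [charlie=delta]}} (3 elements).


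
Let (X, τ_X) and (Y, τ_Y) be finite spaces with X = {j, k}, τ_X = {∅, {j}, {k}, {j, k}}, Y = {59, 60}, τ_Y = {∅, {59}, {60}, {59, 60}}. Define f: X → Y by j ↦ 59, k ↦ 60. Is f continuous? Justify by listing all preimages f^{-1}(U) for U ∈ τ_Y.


f IS continuous.

Compute f^{-1}(U) for each U ∈ τ_Y:
  U = ∅: f^{-1}(U) = ∅ ∈ τ_X ✓.
  U = {59}: f^{-1}(U) = {j} ∈ τ_X ✓.
  U = {60}: f^{-1}(U) = {k} ∈ τ_X ✓.
  U = {59, 60}: f^{-1}(U) = {j, k} ∈ τ_X ✓.
Every preimage lies in τ_X, so f IS continuous.


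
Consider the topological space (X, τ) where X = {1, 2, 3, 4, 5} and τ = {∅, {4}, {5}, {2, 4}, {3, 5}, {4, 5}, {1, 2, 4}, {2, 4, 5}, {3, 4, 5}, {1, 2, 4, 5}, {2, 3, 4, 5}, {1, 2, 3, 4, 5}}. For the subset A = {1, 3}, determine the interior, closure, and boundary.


int(A) = ∅, cl(A) = {1, 3}, ∂A = {1, 3}.

Closed sets in (X, τ) are complements of opens:
  closed(X, τ) = {∅, {1}, {3}, {1, 2}, {1, 3}, {3, 5}, {1, 2, 3}, {1, 2, 4}, {1, 3, 5}, {1, 2, 3, 4}, {1, 2, 3, 5}, {1, 2, 3, 4, 5}}.
int(A) = ⋃ {U ∈ τ : U ⊆ A}. Opens contained in A: ∅.
Taking the union of these: int(A) = ∅.
cl(A) = ⋂ {C closed : A ⊆ C}. Closed sets containing A: {1, 3}, {1, 2, 3}, {1, 3, 5}, {1, 2, 3, 4}, {1, 2, 3, 5}, {1, 2, 3, 4, 5}.
Intersecting these: cl(A) = {1, 3}.
∂A = cl(A) ∖ int(A) = {1, 3} ∖ ∅ = {1, 3}.


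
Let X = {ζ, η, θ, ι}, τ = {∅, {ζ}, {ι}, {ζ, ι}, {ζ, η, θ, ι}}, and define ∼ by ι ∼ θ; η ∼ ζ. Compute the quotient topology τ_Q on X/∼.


X/∼ = {[ζ=η], [θ=ι]}; |τ_Q| = 2.

Equivalence classes: [ζ=η], [θ=ι].
Quotient map π: X → X/∼ sends ζ ↦ [ζ=η], η ↦ [ζ=η], θ ↦ [θ=ι], ι ↦ [θ=ι].
For each subset V ⊆ X/∼, compute π^{-1}(V) ⊆ X and check whether π^{-1}(V) ∈ τ. V is open in τ_Q iff π^{-1}(V) ∈ τ.
  V = {}: π^{-1}(V) = ∅ ∈ τ ✓.
  V = {[ζ=η]}: π^{-1}(V) = {ζ, η} ∉ τ ✗.
  V = {[θ=ι]}: π^{-1}(V) = {θ, ι} ∉ τ ✗.
  V = {[ζ=η], [θ=ι]}: π^{-1}(V) = {ζ, η, θ, ι} ∈ τ ✓.
Open sets in the quotient: τ_Q = {{}, {[ζ=η], [θ=ι]}} (2 elements).


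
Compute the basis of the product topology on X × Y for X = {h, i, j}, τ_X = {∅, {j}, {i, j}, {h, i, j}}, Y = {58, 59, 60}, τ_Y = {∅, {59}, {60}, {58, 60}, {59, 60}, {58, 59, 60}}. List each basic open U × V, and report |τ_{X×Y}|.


Basis B = {∅ × ∅, {j} × {59}, {j} × {60}, {i, j} × {59}, {i, j} × {60}, {j} × {58, 60}, {j} × {59, 60}, {h, i, j} × {59}, {h, i, j} × {60}, {j} × {58, 59, 60}, {i, j} × {58, 60}, {i, j} × {59, 60}, {h, i, j} × {58, 60}, {h, i, j} × {59, 60}, {i, j} × {58, 59, 60}, {h, i, j} × {58, 59, 60}}; |τ_{X×Y}| = 40.

Enumerate products U × V with U ∈ τ_X, V ∈ τ_Y (deduplicated):
  ∅ × ∅ = {} (∅)
  {j} × {59} = {(j,59)}
  {j} × {60} = {(j,60)}
  {i, j} × {59} = {(i,59), (j,59)}
  {i, j} × {60} = {(i,60), (j,60)}
  {j} × {58, 60} = {(j,58), (j,60)}
  {j} × {59, 60} = {(j,59), (j,60)}
  {h, i, j} × {59} = {(h,59), (i,59), (j,59)}
  {h, i, j} × {60} = {(h,60), (i,60), (j,60)}
  {j} × {58, 59, 60} = {(j,58), (j,59), (j,60)}
  {i, j} × {58, 60} = {(i,58), (i,60), (j,58), (j,60)}
  {i, j} × {59, 60} = {(i,59), (i,60), (j,59), (j,60)}
  {h, i, j} × {58, 60} = {(h,58), (h,60), (i,58), (i,60), (j,58), (j,60)}
  {h, i, j} × {59, 60} = {(h,59), (h,60), (i,59), (i,60), (j,59), (j,60)}
  {i, j} × {58, 59, 60} = {(i,58), (i,59), (i,60), (j,58), (j,59), (j,60)}
  {h, i, j} × {58, 59, 60} = {(h,58), (h,59), (h,60), (i,58), (i,59), (i,60), (j,58), (j,59), (j,60)}
These 16 distinct sets form the basis B.
Close under arbitrary unions to get τ_{X×Y}; counting gives |τ_{X×Y}| = 40.


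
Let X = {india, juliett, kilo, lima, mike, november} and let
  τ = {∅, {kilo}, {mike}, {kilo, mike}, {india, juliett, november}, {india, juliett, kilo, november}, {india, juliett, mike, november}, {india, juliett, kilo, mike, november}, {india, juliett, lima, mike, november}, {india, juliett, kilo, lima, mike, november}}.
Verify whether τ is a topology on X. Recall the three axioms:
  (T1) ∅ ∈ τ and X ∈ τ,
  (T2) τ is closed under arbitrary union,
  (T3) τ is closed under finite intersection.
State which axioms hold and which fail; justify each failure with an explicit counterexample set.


τ IS a topology on X.

Axiom (T1): ∅ ∈ τ? Yes; X ∈ τ? Yes.
Axiom (T2/T3): check pairwise unions and intersections of members of τ.
All pairwise intersections and unions checked — each lies in τ. Therefore τ satisfies (T1), (T2), (T3): it IS a topology on X.


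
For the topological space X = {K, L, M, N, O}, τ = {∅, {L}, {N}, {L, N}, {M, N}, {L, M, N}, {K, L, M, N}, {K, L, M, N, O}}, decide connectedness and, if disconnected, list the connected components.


(X, τ) is connected.

Find clopen sets (U ∈ τ with X ∖ U ∈ τ):
  U = ∅, X ∖ U = {K, L, M, N, O} — both open, so U is clopen.
  U = {K, L, M, N, O}, X ∖ U = ∅ — both open, so U is clopen.
Only trivial clopens (∅ and X) exist, so (X, τ) is connected.
Compute connected components by grouping points that agree on all clopens:
  component: {K, L, M, N, O}


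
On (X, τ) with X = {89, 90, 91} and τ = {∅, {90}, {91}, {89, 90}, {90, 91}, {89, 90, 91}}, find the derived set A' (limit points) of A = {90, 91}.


A' = {89}

For each x ∈ X, list the open sets U ∈ τ with x ∈ U, then check whether U ∩ (A ∖ {x}) ≠ ∅ for every such U.
  x = 89: opens ∋ x are {89, 90}, {89, 90, 91}; each meets A ∖ {89}, so x IS a limit point.
  x = 90: open {90} ∋ x has {90} ∩ (A ∖ {90}) = ∅, so x is NOT a limit point.
  x = 91: open {91} ∋ x has {91} ∩ (A ∖ {91}) = ∅, so x is NOT a limit point.
Collecting: A' = {89}.


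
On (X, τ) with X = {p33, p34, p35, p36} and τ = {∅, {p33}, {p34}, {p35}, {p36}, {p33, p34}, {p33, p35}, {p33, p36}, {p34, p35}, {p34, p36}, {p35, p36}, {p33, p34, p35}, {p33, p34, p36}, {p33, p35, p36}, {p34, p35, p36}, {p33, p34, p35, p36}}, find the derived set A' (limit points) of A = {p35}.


A' = ∅

For each x ∈ X, list the open sets U ∈ τ with x ∈ U, then check whether U ∩ (A ∖ {x}) ≠ ∅ for every such U.
  x = p33: open {p33} ∋ x has {p33} ∩ (A ∖ {p33}) = ∅, so x is NOT a limit point.
  x = p34: open {p34} ∋ x has {p34} ∩ (A ∖ {p34}) = ∅, so x is NOT a limit point.
  x = p35: open {p35} ∋ x has {p35} ∩ (A ∖ {p35}) = ∅, so x is NOT a limit point.
  x = p36: open {p36} ∋ x has {p36} ∩ (A ∖ {p36}) = ∅, so x is NOT a limit point.
Collecting: A' = ∅.


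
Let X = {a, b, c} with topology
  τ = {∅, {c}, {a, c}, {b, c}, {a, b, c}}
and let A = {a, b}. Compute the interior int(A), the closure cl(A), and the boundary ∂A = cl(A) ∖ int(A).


int(A) = ∅, cl(A) = {a, b}, ∂A = {a, b}.

Closed sets in (X, τ) are complements of opens:
  closed(X, τ) = {∅, {a}, {b}, {a, b}, {a, b, c}}.
int(A) = ⋃ {U ∈ τ : U ⊆ A}. Opens contained in A: ∅.
Taking the union of these: int(A) = ∅.
cl(A) = ⋂ {C closed : A ⊆ C}. Closed sets containing A: {a, b}, {a, b, c}.
Intersecting these: cl(A) = {a, b}.
∂A = cl(A) ∖ int(A) = {a, b} ∖ ∅ = {a, b}.


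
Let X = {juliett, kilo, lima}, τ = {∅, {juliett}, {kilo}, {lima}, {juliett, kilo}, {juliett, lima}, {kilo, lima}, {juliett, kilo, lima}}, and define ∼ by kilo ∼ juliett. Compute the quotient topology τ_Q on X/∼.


X/∼ = {[juliett=kilo], [lima]}; |τ_Q| = 4.

Equivalence classes: [juliett=kilo], [lima].
Quotient map π: X → X/∼ sends juliett ↦ [juliett=kilo], kilo ↦ [juliett=kilo], lima ↦ [lima].
For each subset V ⊆ X/∼, compute π^{-1}(V) ⊆ X and check whether π^{-1}(V) ∈ τ. V is open in τ_Q iff π^{-1}(V) ∈ τ.
  V = {}: π^{-1}(V) = ∅ ∈ τ ✓.
  V = {[juliett=kilo]}: π^{-1}(V) = {juliett, kilo} ∈ τ ✓.
  V = {[lima]}: π^{-1}(V) = {lima} ∈ τ ✓.
  V = {[juliett=kilo], [lima]}: π^{-1}(V) = {juliett, kilo, lima} ∈ τ ✓.
Open sets in the quotient: τ_Q = {{}, {[juliett=kilo]}, {[lima]}, {[juliett=kilo], [lima]}} (4 elements).


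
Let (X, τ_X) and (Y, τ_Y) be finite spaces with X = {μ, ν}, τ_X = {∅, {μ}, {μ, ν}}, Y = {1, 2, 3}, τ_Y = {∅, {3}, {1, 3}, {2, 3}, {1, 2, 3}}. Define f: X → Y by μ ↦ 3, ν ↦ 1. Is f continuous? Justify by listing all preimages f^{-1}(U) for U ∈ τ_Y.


f IS continuous.

Compute f^{-1}(U) for each U ∈ τ_Y:
  U = ∅: f^{-1}(U) = ∅ ∈ τ_X ✓.
  U = {3}: f^{-1}(U) = {μ} ∈ τ_X ✓.
  U = {1, 3}: f^{-1}(U) = {μ, ν} ∈ τ_X ✓.
  U = {2, 3}: f^{-1}(U) = {μ} ∈ τ_X ✓.
  U = {1, 2, 3}: f^{-1}(U) = {μ, ν} ∈ τ_X ✓.
Every preimage lies in τ_X, so f IS continuous.


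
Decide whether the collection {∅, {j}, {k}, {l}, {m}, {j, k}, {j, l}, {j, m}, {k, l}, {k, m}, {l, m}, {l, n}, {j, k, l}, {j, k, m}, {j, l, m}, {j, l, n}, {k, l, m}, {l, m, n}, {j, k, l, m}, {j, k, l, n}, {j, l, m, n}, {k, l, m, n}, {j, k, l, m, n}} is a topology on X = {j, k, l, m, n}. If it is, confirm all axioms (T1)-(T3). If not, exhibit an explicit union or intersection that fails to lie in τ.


τ is NOT a topology on X.

Axiom (T1): ∅ ∈ τ? Yes; X ∈ τ? Yes.
Axiom (T2/T3): check pairwise unions and intersections of members of τ.
Counterexample for (T2): {k} ∪ {l, n} = {k, l, n} ∉ τ. Therefore τ is NOT a topology.


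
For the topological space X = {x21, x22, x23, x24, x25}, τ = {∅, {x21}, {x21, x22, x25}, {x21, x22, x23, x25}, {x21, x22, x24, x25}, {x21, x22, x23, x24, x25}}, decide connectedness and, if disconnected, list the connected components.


(X, τ) is connected.

Find clopen sets (U ∈ τ with X ∖ U ∈ τ):
  U = ∅, X ∖ U = {x21, x22, x23, x24, x25} — both open, so U is clopen.
  U = {x21, x22, x23, x24, x25}, X ∖ U = ∅ — both open, so U is clopen.
Only trivial clopens (∅ and X) exist, so (X, τ) is connected.
Compute connected components by grouping points that agree on all clopens:
  component: {x21, x22, x23, x24, x25}


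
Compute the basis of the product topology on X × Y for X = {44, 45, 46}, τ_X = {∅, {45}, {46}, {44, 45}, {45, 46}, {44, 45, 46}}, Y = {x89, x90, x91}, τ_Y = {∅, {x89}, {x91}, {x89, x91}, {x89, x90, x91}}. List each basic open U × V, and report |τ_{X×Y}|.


Basis B = {∅ × ∅, {45} × {x89}, {45} × {x91}, {46} × {x89}, {46} × {x91}, {44, 45} × {x89}, {44, 45} × {x91}, {45} × {x89, x91}, {45, 46} × {x89}, {45, 46} × {x91}, {46} × {x89, x91}, {44, 45, 46} × {x89}, {44, 45, 46} × {x91}, {45} × {x89, x90, x91}, {46} × {x89, x90, x91}, {44, 45} × {x89, x91}, {45, 46} × {x89, x91}, {44, 45} × {x89, x90, x91}, {44, 45, 46} × {x89, x91}, {45, 46} × {x89, x90, x91}, {44, 45, 46} × {x89, x90, x91}}; |τ_{X×Y}| = 70.

Enumerate products U × V with U ∈ τ_X, V ∈ τ_Y (deduplicated):
  ∅ × ∅ = {} (∅)
  {45} × {x89} = {(45,x89)}
  {45} × {x91} = {(45,x91)}
  {46} × {x89} = {(46,x89)}
  {46} × {x91} = {(46,x91)}
  {44, 45} × {x89} = {(44,x89), (45,x89)}
  {44, 45} × {x91} = {(44,x91), (45,x91)}
  {45} × {x89, x91} = {(45,x89), (45,x91)}
  {45, 46} × {x89} = {(45,x89), (46,x89)}
  {45, 46} × {x91} = {(45,x91), (46,x91)}
  {46} × {x89, x91} = {(46,x89), (46,x91)}
  {44, 45, 46} × {x89} = {(44,x89), (45,x89), (46,x89)}
  {44, 45, 46} × {x91} = {(44,x91), (45,x91), (46,x91)}
  {45} × {x89, x90, x91} = {(45,x89), (45,x90), (45,x91)}
  {46} × {x89, x90, x91} = {(46,x89), (46,x90), (46,x91)}
  {44, 45} × {x89, x91} = {(44,x89), (44,x91), (45,x89), (45,x91)}
  {45, 46} × {x89, x91} = {(45,x89), (45,x91), (46,x89), (46,x91)}
  {44, 45} × {x89, x90, x91} = {(44,x89), (44,x90), (44,x91), (45,x89), (45,x90), (45,x91)}
  {44, 45, 46} × {x89, x91} = {(44,x89), (44,x91), (45,x89), (45,x91), (46,x89), (46,x91)}
  {45, 46} × {x89, x90, x91} = {(45,x89), (45,x90), (45,x91), (46,x89), (46,x90), (46,x91)}
  {44, 45, 46} × {x89, x90, x91} = {(44,x89), (44,x90), (44,x91), (45,x89), (45,x90), (45,x91), (46,x89), (46,x90), (46,x91)}
These 21 distinct sets form the basis B.
Close under arbitrary unions to get τ_{X×Y}; counting gives |τ_{X×Y}| = 70.


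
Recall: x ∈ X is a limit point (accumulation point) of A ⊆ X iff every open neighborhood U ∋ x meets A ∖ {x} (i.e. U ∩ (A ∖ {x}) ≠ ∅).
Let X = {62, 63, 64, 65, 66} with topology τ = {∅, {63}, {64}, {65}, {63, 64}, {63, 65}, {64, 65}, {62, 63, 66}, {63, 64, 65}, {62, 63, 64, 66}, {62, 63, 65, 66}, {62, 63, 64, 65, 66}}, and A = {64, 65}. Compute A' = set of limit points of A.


A' = ∅

For each x ∈ X, list the open sets U ∈ τ with x ∈ U, then check whether U ∩ (A ∖ {x}) ≠ ∅ for every such U.
  x = 62: open {62, 63, 66} ∋ x has {62, 63, 66} ∩ (A ∖ {62}) = ∅, so x is NOT a limit point.
  x = 63: open {63} ∋ x has {63} ∩ (A ∖ {63}) = ∅, so x is NOT a limit point.
  x = 64: open {64} ∋ x has {64} ∩ (A ∖ {64}) = ∅, so x is NOT a limit point.
  x = 65: open {65} ∋ x has {65} ∩ (A ∖ {65}) = ∅, so x is NOT a limit point.
  x = 66: open {62, 63, 66} ∋ x has {62, 63, 66} ∩ (A ∖ {66}) = ∅, so x is NOT a limit point.
Collecting: A' = ∅.


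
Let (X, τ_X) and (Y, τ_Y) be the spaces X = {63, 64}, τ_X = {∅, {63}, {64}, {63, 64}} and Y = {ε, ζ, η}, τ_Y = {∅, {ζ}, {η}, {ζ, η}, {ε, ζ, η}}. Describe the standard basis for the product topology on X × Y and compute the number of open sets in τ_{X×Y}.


Basis B = {∅ × ∅, {63} × {ζ}, {63} × {η}, {64} × {ζ}, {64} × {η}, {63} × {ζ, η}, {63, 64} × {ζ}, {63, 64} × {η}, {64} × {ζ, η}, {63} × {ε, ζ, η}, {64} × {ε, ζ, η}, {63, 64} × {ζ, η}, {63, 64} × {ε, ζ, η}}; |τ_{X×Y}| = 25.

Enumerate products U × V with U ∈ τ_X, V ∈ τ_Y (deduplicated):
  ∅ × ∅ = {} (∅)
  {63} × {ζ} = {(63,ζ)}
  {63} × {η} = {(63,η)}
  {64} × {ζ} = {(64,ζ)}
  {64} × {η} = {(64,η)}
  {63} × {ζ, η} = {(63,ζ), (63,η)}
  {63, 64} × {ζ} = {(63,ζ), (64,ζ)}
  {63, 64} × {η} = {(63,η), (64,η)}
  {64} × {ζ, η} = {(64,ζ), (64,η)}
  {63} × {ε, ζ, η} = {(63,ε), (63,ζ), (63,η)}
  {64} × {ε, ζ, η} = {(64,ε), (64,ζ), (64,η)}
  {63, 64} × {ζ, η} = {(63,ζ), (63,η), (64,ζ), (64,η)}
  {63, 64} × {ε, ζ, η} = {(63,ε), (63,ζ), (63,η), (64,ε), (64,ζ), (64,η)}
These 13 distinct sets form the basis B.
Close under arbitrary unions to get τ_{X×Y}; counting gives |τ_{X×Y}| = 25.


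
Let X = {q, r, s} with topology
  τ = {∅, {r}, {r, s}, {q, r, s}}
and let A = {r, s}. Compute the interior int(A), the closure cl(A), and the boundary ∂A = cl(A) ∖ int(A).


int(A) = {r, s}, cl(A) = {q, r, s}, ∂A = {q}.

Closed sets in (X, τ) are complements of opens:
  closed(X, τ) = {∅, {q}, {q, s}, {q, r, s}}.
int(A) = ⋃ {U ∈ τ : U ⊆ A}. Opens contained in A: ∅, {r}, {r, s}.
Taking the union of these: int(A) = {r, s}.
cl(A) = ⋂ {C closed : A ⊆ C}. Closed sets containing A: {q, r, s}.
Intersecting these: cl(A) = {q, r, s}.
∂A = cl(A) ∖ int(A) = {q, r, s} ∖ {r, s} = {q}.


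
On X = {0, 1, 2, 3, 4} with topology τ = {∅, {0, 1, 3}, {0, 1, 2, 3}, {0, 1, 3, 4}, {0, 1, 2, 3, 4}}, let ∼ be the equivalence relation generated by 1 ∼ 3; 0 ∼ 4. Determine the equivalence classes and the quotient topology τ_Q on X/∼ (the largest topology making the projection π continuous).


X/∼ = {[0=4], [1=3], [2]}; |τ_Q| = 3.

Equivalence classes: [0=4], [1=3], [2].
Quotient map π: X → X/∼ sends 0 ↦ [0=4], 1 ↦ [1=3], 2 ↦ [2], 3 ↦ [1=3], 4 ↦ [0=4].
For each subset V ⊆ X/∼, compute π^{-1}(V) ⊆ X and check whether π^{-1}(V) ∈ τ. V is open in τ_Q iff π^{-1}(V) ∈ τ.
  V = {}: π^{-1}(V) = ∅ ∈ τ ✓.
  V = {[0=4]}: π^{-1}(V) = {0, 4} ∉ τ ✗.
  V = {[1=3]}: π^{-1}(V) = {1, 3} ∉ τ ✗.
  V = {[0=4], [1=3]}: π^{-1}(V) = {0, 1, 3, 4} ∈ τ ✓.
  V = {[2]}: π^{-1}(V) = {2} ∉ τ ✗.
  V = {[0=4], [2]}: π^{-1}(V) = {0, 2, 4} ∉ τ ✗.
  V = {[1=3], [2]}: π^{-1}(V) = {1, 2, 3} ∉ τ ✗.
  V = {[0=4], [1=3], [2]}: π^{-1}(V) = {0, 1, 2, 3, 4} ∈ τ ✓.
Open sets in the quotient: τ_Q = {{}, {[0=4], [1=3]}, {[0=4], [1=3], [2]}} (3 elements).


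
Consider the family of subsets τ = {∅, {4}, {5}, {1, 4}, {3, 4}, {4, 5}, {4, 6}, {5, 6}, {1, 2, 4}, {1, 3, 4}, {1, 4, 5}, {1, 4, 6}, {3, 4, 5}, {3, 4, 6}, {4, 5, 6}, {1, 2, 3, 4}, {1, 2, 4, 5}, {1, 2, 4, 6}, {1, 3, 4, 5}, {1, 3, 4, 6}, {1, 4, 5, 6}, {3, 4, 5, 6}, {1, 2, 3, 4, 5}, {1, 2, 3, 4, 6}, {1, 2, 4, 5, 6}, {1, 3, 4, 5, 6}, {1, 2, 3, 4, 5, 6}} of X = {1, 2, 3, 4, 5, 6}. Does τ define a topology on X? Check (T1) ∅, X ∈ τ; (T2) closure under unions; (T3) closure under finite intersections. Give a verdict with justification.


τ is NOT a topology on X.

Axiom (T1): ∅ ∈ τ? Yes; X ∈ τ? Yes.
Axiom (T2/T3): check pairwise unions and intersections of members of τ.
Counterexample for (T3): {4, 6} ∩ {5, 6} = {6} ∉ τ. Therefore τ is NOT a topology.


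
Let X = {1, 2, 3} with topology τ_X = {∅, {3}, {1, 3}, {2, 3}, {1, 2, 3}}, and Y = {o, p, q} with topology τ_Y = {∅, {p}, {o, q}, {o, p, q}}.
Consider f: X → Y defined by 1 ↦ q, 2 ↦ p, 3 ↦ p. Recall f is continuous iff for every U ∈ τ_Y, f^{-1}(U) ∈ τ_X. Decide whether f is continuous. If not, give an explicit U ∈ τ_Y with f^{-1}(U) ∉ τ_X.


f is NOT continuous.

Compute f^{-1}(U) for each U ∈ τ_Y:
  U = ∅: f^{-1}(U) = ∅ ∈ τ_X ✓.
  U = {p}: f^{-1}(U) = {2, 3} ∈ τ_X ✓.
  U = {o, q}: f^{-1}(U) = {1} ∉ τ_X ✗.
  U = {o, p, q}: f^{-1}(U) = {1, 2, 3} ∈ τ_X ✓.
Found U = {o, q} with f^{-1}(U) = {1} not in τ_X. Therefore f is NOT continuous.


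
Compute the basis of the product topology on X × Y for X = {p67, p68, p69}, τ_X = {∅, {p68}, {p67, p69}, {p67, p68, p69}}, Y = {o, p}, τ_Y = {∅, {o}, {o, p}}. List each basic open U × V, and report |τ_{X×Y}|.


Basis B = {∅ × ∅, {p68} × {o}, {p67, p69} × {o}, {p68} × {o, p}, {p67, p68, p69} × {o}, {p67, p69} × {o, p}, {p67, p68, p69} × {o, p}}; |τ_{X×Y}| = 9.

Enumerate products U × V with U ∈ τ_X, V ∈ τ_Y (deduplicated):
  ∅ × ∅ = {} (∅)
  {p68} × {o} = {(p68,o)}
  {p67, p69} × {o} = {(p67,o), (p69,o)}
  {p68} × {o, p} = {(p68,o), (p68,p)}
  {p67, p68, p69} × {o} = {(p67,o), (p68,o), (p69,o)}
  {p67, p69} × {o, p} = {(p67,o), (p67,p), (p69,o), (p69,p)}
  {p67, p68, p69} × {o, p} = {(p67,o), (p67,p), (p68,o), (p68,p), (p69,o), (p69,p)}
These 7 distinct sets form the basis B.
Close under arbitrary unions to get τ_{X×Y}; counting gives |τ_{X×Y}| = 9.


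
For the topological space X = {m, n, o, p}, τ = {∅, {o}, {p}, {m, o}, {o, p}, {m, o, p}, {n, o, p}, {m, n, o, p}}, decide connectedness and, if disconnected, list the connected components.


(X, τ) is connected.

Find clopen sets (U ∈ τ with X ∖ U ∈ τ):
  U = ∅, X ∖ U = {m, n, o, p} — both open, so U is clopen.
  U = {m, n, o, p}, X ∖ U = ∅ — both open, so U is clopen.
Only trivial clopens (∅ and X) exist, so (X, τ) is connected.
Compute connected components by grouping points that agree on all clopens:
  component: {m, n, o, p}


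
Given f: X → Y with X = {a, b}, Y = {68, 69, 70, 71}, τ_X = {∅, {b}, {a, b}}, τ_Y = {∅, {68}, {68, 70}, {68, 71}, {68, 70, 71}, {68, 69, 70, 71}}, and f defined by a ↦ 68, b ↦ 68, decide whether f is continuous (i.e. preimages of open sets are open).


f IS continuous.

Compute f^{-1}(U) for each U ∈ τ_Y:
  U = ∅: f^{-1}(U) = ∅ ∈ τ_X ✓.
  U = {68}: f^{-1}(U) = {a, b} ∈ τ_X ✓.
  U = {68, 70}: f^{-1}(U) = {a, b} ∈ τ_X ✓.
  U = {68, 71}: f^{-1}(U) = {a, b} ∈ τ_X ✓.
  U = {68, 70, 71}: f^{-1}(U) = {a, b} ∈ τ_X ✓.
  U = {68, 69, 70, 71}: f^{-1}(U) = {a, b} ∈ τ_X ✓.
Every preimage lies in τ_X, so f IS continuous.


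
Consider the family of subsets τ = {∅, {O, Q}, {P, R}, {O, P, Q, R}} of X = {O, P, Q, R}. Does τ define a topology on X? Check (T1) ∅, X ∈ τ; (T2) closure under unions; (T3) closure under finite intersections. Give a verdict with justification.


τ IS a topology on X.

Axiom (T1): ∅ ∈ τ? Yes; X ∈ τ? Yes.
Axiom (T2/T3): check pairwise unions and intersections of members of τ.
All pairwise intersections and unions checked — each lies in τ. Therefore τ satisfies (T1), (T2), (T3): it IS a topology on X.


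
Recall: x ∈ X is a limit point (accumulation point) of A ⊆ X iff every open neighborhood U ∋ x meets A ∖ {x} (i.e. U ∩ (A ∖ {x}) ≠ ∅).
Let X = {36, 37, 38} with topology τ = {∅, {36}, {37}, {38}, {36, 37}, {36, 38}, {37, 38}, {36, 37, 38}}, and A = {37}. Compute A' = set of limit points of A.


A' = ∅

For each x ∈ X, list the open sets U ∈ τ with x ∈ U, then check whether U ∩ (A ∖ {x}) ≠ ∅ for every such U.
  x = 36: open {36} ∋ x has {36} ∩ (A ∖ {36}) = ∅, so x is NOT a limit point.
  x = 37: open {37} ∋ x has {37} ∩ (A ∖ {37}) = ∅, so x is NOT a limit point.
  x = 38: open {38} ∋ x has {38} ∩ (A ∖ {38}) = ∅, so x is NOT a limit point.
Collecting: A' = ∅.


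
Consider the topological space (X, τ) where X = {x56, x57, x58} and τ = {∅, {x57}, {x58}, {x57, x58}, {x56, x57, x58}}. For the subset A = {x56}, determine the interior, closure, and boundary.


int(A) = ∅, cl(A) = {x56}, ∂A = {x56}.

Closed sets in (X, τ) are complements of opens:
  closed(X, τ) = {∅, {x56}, {x56, x57}, {x56, x58}, {x56, x57, x58}}.
int(A) = ⋃ {U ∈ τ : U ⊆ A}. Opens contained in A: ∅.
Taking the union of these: int(A) = ∅.
cl(A) = ⋂ {C closed : A ⊆ C}. Closed sets containing A: {x56}, {x56, x57}, {x56, x58}, {x56, x57, x58}.
Intersecting these: cl(A) = {x56}.
∂A = cl(A) ∖ int(A) = {x56} ∖ ∅ = {x56}.


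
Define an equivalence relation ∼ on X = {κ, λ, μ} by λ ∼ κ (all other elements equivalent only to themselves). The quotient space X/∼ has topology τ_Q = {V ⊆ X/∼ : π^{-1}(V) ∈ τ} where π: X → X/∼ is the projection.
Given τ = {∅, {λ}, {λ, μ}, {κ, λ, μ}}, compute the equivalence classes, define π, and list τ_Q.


X/∼ = {[κ=λ], [μ]}; |τ_Q| = 2.

Equivalence classes: [κ=λ], [μ].
Quotient map π: X → X/∼ sends κ ↦ [κ=λ], λ ↦ [κ=λ], μ ↦ [μ].
For each subset V ⊆ X/∼, compute π^{-1}(V) ⊆ X and check whether π^{-1}(V) ∈ τ. V is open in τ_Q iff π^{-1}(V) ∈ τ.
  V = {}: π^{-1}(V) = ∅ ∈ τ ✓.
  V = {[κ=λ]}: π^{-1}(V) = {κ, λ} ∉ τ ✗.
  V = {[μ]}: π^{-1}(V) = {μ} ∉ τ ✗.
  V = {[κ=λ], [μ]}: π^{-1}(V) = {κ, λ, μ} ∈ τ ✓.
Open sets in the quotient: τ_Q = {{}, {[κ=λ], [μ]}} (2 elements).


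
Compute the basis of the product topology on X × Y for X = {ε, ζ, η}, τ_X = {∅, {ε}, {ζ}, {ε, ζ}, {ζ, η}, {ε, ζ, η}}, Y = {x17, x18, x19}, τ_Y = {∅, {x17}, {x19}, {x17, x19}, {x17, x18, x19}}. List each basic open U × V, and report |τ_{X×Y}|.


Basis B = {∅ × ∅, {ε} × {x17}, {ε} × {x19}, {ζ} × {x17}, {ζ} × {x19}, {ε} × {x17, x19}, {ε, ζ} × {x17}, {ε, ζ} × {x19}, {ζ} × {x17, x19}, {ζ, η} × {x17}, {ζ, η} × {x19}, {ε} × {x17, x18, x19}, {ε, ζ, η} × {x17}, {ε, ζ, η} × {x19}, {ζ} × {x17, x18, x19}, {ε, ζ} × {x17, x19}, {ζ, η} × {x17, x19}, {ε, ζ} × {x17, x18, x19}, {ε, ζ, η} × {x17, x19}, {ζ, η} × {x17, x18, x19}, {ε, ζ, η} × {x17, x18, x19}}; |τ_{X×Y}| = 70.

Enumerate products U × V with U ∈ τ_X, V ∈ τ_Y (deduplicated):
  ∅ × ∅ = {} (∅)
  {ε} × {x17} = {(ε,x17)}
  {ε} × {x19} = {(ε,x19)}
  {ζ} × {x17} = {(ζ,x17)}
  {ζ} × {x19} = {(ζ,x19)}
  {ε} × {x17, x19} = {(ε,x17), (ε,x19)}
  {ε, ζ} × {x17} = {(ε,x17), (ζ,x17)}
  {ε, ζ} × {x19} = {(ε,x19), (ζ,x19)}
  {ζ} × {x17, x19} = {(ζ,x17), (ζ,x19)}
  {ζ, η} × {x17} = {(ζ,x17), (η,x17)}
  {ζ, η} × {x19} = {(ζ,x19), (η,x19)}
  {ε} × {x17, x18, x19} = {(ε,x17), (ε,x18), (ε,x19)}
  {ε, ζ, η} × {x17} = {(ε,x17), (ζ,x17), (η,x17)}
  {ε, ζ, η} × {x19} = {(ε,x19), (ζ,x19), (η,x19)}
  {ζ} × {x17, x18, x19} = {(ζ,x17), (ζ,x18), (ζ,x19)}
  {ε, ζ} × {x17, x19} = {(ε,x17), (ε,x19), (ζ,x17), (ζ,x19)}
  {ζ, η} × {x17, x19} = {(ζ,x17), (ζ,x19), (η,x17), (η,x19)}
  {ε, ζ} × {x17, x18, x19} = {(ε,x17), (ε,x18), (ε,x19), (ζ,x17), (ζ,x18), (ζ,x19)}
  {ε, ζ, η} × {x17, x19} = {(ε,x17), (ε,x19), (ζ,x17), (ζ,x19), (η,x17), (η,x19)}
  {ζ, η} × {x17, x18, x19} = {(ζ,x17), (ζ,x18), (ζ,x19), (η,x17), (η,x18), (η,x19)}
  {ε, ζ, η} × {x17, x18, x19} = {(ε,x17), (ε,x18), (ε,x19), (ζ,x17), (ζ,x18), (ζ,x19), (η,x17), (η,x18), (η,x19)}
These 21 distinct sets form the basis B.
Close under arbitrary unions to get τ_{X×Y}; counting gives |τ_{X×Y}| = 70.


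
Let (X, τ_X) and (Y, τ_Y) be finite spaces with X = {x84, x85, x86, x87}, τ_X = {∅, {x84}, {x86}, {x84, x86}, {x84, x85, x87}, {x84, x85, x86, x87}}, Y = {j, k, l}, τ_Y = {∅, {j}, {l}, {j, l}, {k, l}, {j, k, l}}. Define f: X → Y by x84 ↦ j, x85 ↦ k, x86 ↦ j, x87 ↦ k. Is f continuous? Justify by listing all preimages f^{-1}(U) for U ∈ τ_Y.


f is NOT continuous.

Compute f^{-1}(U) for each U ∈ τ_Y:
  U = ∅: f^{-1}(U) = ∅ ∈ τ_X ✓.
  U = {j}: f^{-1}(U) = {x84, x86} ∈ τ_X ✓.
  U = {l}: f^{-1}(U) = ∅ ∈ τ_X ✓.
  U = {j, l}: f^{-1}(U) = {x84, x86} ∈ τ_X ✓.
  U = {k, l}: f^{-1}(U) = {x85, x87} ∉ τ_X ✗.
  U = {j, k, l}: f^{-1}(U) = {x84, x85, x86, x87} ∈ τ_X ✓.
Found U = {k, l} with f^{-1}(U) = {x85, x87} not in τ_X. Therefore f is NOT continuous.


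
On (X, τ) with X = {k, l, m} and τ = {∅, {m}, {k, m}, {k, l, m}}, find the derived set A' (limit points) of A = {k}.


A' = {l}

For each x ∈ X, list the open sets U ∈ τ with x ∈ U, then check whether U ∩ (A ∖ {x}) ≠ ∅ for every such U.
  x = k: open {k, m} ∋ x has {k, m} ∩ (A ∖ {k}) = ∅, so x is NOT a limit point.
  x = l: opens ∋ x are {k, l, m}; each meets A ∖ {l}, so x IS a limit point.
  x = m: open {m} ∋ x has {m} ∩ (A ∖ {m}) = ∅, so x is NOT a limit point.
Collecting: A' = {l}.


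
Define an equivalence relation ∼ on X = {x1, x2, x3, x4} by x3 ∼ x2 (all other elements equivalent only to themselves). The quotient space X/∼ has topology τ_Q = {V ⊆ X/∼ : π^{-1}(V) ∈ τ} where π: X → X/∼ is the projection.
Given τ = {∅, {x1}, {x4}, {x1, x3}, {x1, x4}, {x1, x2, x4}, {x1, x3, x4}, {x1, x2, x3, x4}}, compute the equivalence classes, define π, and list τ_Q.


X/∼ = {[x1], [x2=x3], [x4]}; |τ_Q| = 5.

Equivalence classes: [x1], [x2=x3], [x4].
Quotient map π: X → X/∼ sends x1 ↦ [x1], x2 ↦ [x2=x3], x3 ↦ [x2=x3], x4 ↦ [x4].
For each subset V ⊆ X/∼, compute π^{-1}(V) ⊆ X and check whether π^{-1}(V) ∈ τ. V is open in τ_Q iff π^{-1}(V) ∈ τ.
  V = {}: π^{-1}(V) = ∅ ∈ τ ✓.
  V = {[x1]}: π^{-1}(V) = {x1} ∈ τ ✓.
  V = {[x2=x3]}: π^{-1}(V) = {x2, x3} ∉ τ ✗.
  V = {[x1], [x2=x3]}: π^{-1}(V) = {x1, x2, x3} ∉ τ ✗.
  V = {[x4]}: π^{-1}(V) = {x4} ∈ τ ✓.
  V = {[x1], [x4]}: π^{-1}(V) = {x1, x4} ∈ τ ✓.
  V = {[x2=x3], [x4]}: π^{-1}(V) = {x2, x3, x4} ∉ τ ✗.
  V = {[x1], [x2=x3], [x4]}: π^{-1}(V) = {x1, x2, x3, x4} ∈ τ ✓.
Open sets in the quotient: τ_Q = {{}, {[x1]}, {[x4]}, {[x1], [x4]}, {[x1], [x2=x3], [x4]}} (5 elements).


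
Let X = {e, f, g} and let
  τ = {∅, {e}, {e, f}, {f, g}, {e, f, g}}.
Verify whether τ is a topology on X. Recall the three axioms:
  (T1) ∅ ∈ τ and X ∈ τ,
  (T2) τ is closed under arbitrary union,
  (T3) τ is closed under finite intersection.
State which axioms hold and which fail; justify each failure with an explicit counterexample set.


τ is NOT a topology on X.

Axiom (T1): ∅ ∈ τ? Yes; X ∈ τ? Yes.
Axiom (T2/T3): check pairwise unions and intersections of members of τ.
Counterexample for (T3): {e, f} ∩ {f, g} = {f} ∉ τ. Therefore τ is NOT a topology.


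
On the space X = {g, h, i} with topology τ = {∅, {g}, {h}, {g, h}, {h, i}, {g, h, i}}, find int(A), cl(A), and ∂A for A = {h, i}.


int(A) = {h, i}, cl(A) = {h, i}, ∂A = ∅.

Closed sets in (X, τ) are complements of opens:
  closed(X, τ) = {∅, {g}, {i}, {g, i}, {h, i}, {g, h, i}}.
int(A) = ⋃ {U ∈ τ : U ⊆ A}. Opens contained in A: ∅, {h}, {h, i}.
Taking the union of these: int(A) = {h, i}.
cl(A) = ⋂ {C closed : A ⊆ C}. Closed sets containing A: {h, i}, {g, h, i}.
Intersecting these: cl(A) = {h, i}.
∂A = cl(A) ∖ int(A) = {h, i} ∖ {h, i} = ∅.
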